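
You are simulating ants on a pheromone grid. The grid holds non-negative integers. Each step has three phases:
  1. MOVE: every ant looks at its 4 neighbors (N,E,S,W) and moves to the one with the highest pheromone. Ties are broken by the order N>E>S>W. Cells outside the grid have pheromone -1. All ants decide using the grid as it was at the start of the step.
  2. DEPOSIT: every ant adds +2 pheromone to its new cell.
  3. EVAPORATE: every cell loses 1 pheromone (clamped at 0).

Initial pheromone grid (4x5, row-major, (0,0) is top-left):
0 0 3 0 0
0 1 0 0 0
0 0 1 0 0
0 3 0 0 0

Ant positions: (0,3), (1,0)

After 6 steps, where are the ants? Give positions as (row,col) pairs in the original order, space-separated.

Step 1: ant0:(0,3)->W->(0,2) | ant1:(1,0)->E->(1,1)
  grid max=4 at (0,2)
Step 2: ant0:(0,2)->E->(0,3) | ant1:(1,1)->N->(0,1)
  grid max=3 at (0,2)
Step 3: ant0:(0,3)->W->(0,2) | ant1:(0,1)->E->(0,2)
  grid max=6 at (0,2)
Step 4: ant0:(0,2)->E->(0,3) | ant1:(0,2)->E->(0,3)
  grid max=5 at (0,2)
Step 5: ant0:(0,3)->W->(0,2) | ant1:(0,3)->W->(0,2)
  grid max=8 at (0,2)
Step 6: ant0:(0,2)->E->(0,3) | ant1:(0,2)->E->(0,3)
  grid max=7 at (0,2)

(0,3) (0,3)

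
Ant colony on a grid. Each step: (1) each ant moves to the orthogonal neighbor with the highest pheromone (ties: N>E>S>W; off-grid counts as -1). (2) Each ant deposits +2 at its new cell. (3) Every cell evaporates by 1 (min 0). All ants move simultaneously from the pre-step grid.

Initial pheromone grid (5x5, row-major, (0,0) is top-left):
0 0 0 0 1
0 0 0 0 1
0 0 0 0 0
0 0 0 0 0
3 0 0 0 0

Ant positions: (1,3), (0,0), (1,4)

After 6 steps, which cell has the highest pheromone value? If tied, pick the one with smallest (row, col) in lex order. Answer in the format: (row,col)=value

Answer: (0,4)=11

Derivation:
Step 1: ant0:(1,3)->E->(1,4) | ant1:(0,0)->E->(0,1) | ant2:(1,4)->N->(0,4)
  grid max=2 at (0,4)
Step 2: ant0:(1,4)->N->(0,4) | ant1:(0,1)->E->(0,2) | ant2:(0,4)->S->(1,4)
  grid max=3 at (0,4)
Step 3: ant0:(0,4)->S->(1,4) | ant1:(0,2)->E->(0,3) | ant2:(1,4)->N->(0,4)
  grid max=4 at (0,4)
Step 4: ant0:(1,4)->N->(0,4) | ant1:(0,3)->E->(0,4) | ant2:(0,4)->S->(1,4)
  grid max=7 at (0,4)
Step 5: ant0:(0,4)->S->(1,4) | ant1:(0,4)->S->(1,4) | ant2:(1,4)->N->(0,4)
  grid max=8 at (0,4)
Step 6: ant0:(1,4)->N->(0,4) | ant1:(1,4)->N->(0,4) | ant2:(0,4)->S->(1,4)
  grid max=11 at (0,4)
Final grid:
  0 0 0 0 11
  0 0 0 0 9
  0 0 0 0 0
  0 0 0 0 0
  0 0 0 0 0
Max pheromone 11 at (0,4)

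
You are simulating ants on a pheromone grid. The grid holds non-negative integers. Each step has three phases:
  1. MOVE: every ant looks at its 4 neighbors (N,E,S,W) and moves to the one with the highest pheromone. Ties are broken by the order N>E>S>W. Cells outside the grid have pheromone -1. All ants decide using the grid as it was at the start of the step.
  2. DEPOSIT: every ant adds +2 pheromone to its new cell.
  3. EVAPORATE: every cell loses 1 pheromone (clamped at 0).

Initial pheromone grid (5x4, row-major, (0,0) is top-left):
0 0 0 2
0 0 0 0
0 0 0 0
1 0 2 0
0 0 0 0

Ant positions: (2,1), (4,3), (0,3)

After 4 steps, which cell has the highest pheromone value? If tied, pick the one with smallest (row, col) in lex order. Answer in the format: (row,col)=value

Answer: (0,3)=4

Derivation:
Step 1: ant0:(2,1)->N->(1,1) | ant1:(4,3)->N->(3,3) | ant2:(0,3)->S->(1,3)
  grid max=1 at (0,3)
Step 2: ant0:(1,1)->N->(0,1) | ant1:(3,3)->W->(3,2) | ant2:(1,3)->N->(0,3)
  grid max=2 at (0,3)
Step 3: ant0:(0,1)->E->(0,2) | ant1:(3,2)->N->(2,2) | ant2:(0,3)->S->(1,3)
  grid max=1 at (0,2)
Step 4: ant0:(0,2)->E->(0,3) | ant1:(2,2)->S->(3,2) | ant2:(1,3)->N->(0,3)
  grid max=4 at (0,3)
Final grid:
  0 0 0 4
  0 0 0 0
  0 0 0 0
  0 0 2 0
  0 0 0 0
Max pheromone 4 at (0,3)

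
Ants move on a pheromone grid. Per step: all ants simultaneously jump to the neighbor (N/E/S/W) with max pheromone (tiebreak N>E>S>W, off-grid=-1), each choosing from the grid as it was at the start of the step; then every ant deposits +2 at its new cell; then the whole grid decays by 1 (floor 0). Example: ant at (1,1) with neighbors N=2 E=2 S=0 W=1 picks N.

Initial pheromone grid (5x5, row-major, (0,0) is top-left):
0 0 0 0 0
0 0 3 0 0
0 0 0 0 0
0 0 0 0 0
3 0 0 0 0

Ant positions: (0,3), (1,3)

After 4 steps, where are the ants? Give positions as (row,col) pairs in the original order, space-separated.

Step 1: ant0:(0,3)->E->(0,4) | ant1:(1,3)->W->(1,2)
  grid max=4 at (1,2)
Step 2: ant0:(0,4)->S->(1,4) | ant1:(1,2)->N->(0,2)
  grid max=3 at (1,2)
Step 3: ant0:(1,4)->N->(0,4) | ant1:(0,2)->S->(1,2)
  grid max=4 at (1,2)
Step 4: ant0:(0,4)->S->(1,4) | ant1:(1,2)->N->(0,2)
  grid max=3 at (1,2)

(1,4) (0,2)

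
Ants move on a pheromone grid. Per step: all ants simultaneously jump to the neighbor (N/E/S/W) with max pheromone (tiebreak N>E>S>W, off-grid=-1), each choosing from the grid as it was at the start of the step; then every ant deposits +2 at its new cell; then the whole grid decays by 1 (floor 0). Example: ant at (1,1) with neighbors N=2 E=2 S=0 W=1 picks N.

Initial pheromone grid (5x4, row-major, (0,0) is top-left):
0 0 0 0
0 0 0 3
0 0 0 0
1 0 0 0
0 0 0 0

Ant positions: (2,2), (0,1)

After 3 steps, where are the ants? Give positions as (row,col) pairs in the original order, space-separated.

Step 1: ant0:(2,2)->N->(1,2) | ant1:(0,1)->E->(0,2)
  grid max=2 at (1,3)
Step 2: ant0:(1,2)->E->(1,3) | ant1:(0,2)->S->(1,2)
  grid max=3 at (1,3)
Step 3: ant0:(1,3)->W->(1,2) | ant1:(1,2)->E->(1,3)
  grid max=4 at (1,3)

(1,2) (1,3)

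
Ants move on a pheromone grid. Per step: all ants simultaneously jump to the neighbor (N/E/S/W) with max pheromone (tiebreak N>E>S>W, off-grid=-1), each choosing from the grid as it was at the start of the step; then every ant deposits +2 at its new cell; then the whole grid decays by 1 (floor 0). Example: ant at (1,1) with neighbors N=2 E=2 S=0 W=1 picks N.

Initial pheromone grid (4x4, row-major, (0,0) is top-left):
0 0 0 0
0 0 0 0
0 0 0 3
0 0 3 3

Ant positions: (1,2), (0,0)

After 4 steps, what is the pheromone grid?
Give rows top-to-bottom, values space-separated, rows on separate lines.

After step 1: ants at (0,2),(0,1)
  0 1 1 0
  0 0 0 0
  0 0 0 2
  0 0 2 2
After step 2: ants at (0,1),(0,2)
  0 2 2 0
  0 0 0 0
  0 0 0 1
  0 0 1 1
After step 3: ants at (0,2),(0,1)
  0 3 3 0
  0 0 0 0
  0 0 0 0
  0 0 0 0
After step 4: ants at (0,1),(0,2)
  0 4 4 0
  0 0 0 0
  0 0 0 0
  0 0 0 0

0 4 4 0
0 0 0 0
0 0 0 0
0 0 0 0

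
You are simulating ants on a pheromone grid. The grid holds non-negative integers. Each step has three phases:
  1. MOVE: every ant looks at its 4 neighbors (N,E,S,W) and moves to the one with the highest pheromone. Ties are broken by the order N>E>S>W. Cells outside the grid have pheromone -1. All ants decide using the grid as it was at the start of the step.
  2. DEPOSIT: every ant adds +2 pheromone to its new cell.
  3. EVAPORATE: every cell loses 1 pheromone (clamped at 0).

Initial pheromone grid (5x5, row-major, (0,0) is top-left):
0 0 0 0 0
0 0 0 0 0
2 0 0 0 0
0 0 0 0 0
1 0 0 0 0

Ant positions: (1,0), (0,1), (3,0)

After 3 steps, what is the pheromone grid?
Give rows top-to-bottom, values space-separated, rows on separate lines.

After step 1: ants at (2,0),(0,2),(2,0)
  0 0 1 0 0
  0 0 0 0 0
  5 0 0 0 0
  0 0 0 0 0
  0 0 0 0 0
After step 2: ants at (1,0),(0,3),(1,0)
  0 0 0 1 0
  3 0 0 0 0
  4 0 0 0 0
  0 0 0 0 0
  0 0 0 0 0
After step 3: ants at (2,0),(0,4),(2,0)
  0 0 0 0 1
  2 0 0 0 0
  7 0 0 0 0
  0 0 0 0 0
  0 0 0 0 0

0 0 0 0 1
2 0 0 0 0
7 0 0 0 0
0 0 0 0 0
0 0 0 0 0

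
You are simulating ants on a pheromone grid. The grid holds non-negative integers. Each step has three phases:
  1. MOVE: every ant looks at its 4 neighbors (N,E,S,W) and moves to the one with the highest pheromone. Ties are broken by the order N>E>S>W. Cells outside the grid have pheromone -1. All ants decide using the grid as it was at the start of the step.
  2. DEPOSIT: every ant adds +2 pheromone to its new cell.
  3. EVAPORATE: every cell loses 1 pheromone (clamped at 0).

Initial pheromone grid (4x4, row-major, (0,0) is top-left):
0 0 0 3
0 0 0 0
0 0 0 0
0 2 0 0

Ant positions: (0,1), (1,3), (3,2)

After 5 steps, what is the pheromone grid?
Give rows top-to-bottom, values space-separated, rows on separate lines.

After step 1: ants at (0,2),(0,3),(3,1)
  0 0 1 4
  0 0 0 0
  0 0 0 0
  0 3 0 0
After step 2: ants at (0,3),(0,2),(2,1)
  0 0 2 5
  0 0 0 0
  0 1 0 0
  0 2 0 0
After step 3: ants at (0,2),(0,3),(3,1)
  0 0 3 6
  0 0 0 0
  0 0 0 0
  0 3 0 0
After step 4: ants at (0,3),(0,2),(2,1)
  0 0 4 7
  0 0 0 0
  0 1 0 0
  0 2 0 0
After step 5: ants at (0,2),(0,3),(3,1)
  0 0 5 8
  0 0 0 0
  0 0 0 0
  0 3 0 0

0 0 5 8
0 0 0 0
0 0 0 0
0 3 0 0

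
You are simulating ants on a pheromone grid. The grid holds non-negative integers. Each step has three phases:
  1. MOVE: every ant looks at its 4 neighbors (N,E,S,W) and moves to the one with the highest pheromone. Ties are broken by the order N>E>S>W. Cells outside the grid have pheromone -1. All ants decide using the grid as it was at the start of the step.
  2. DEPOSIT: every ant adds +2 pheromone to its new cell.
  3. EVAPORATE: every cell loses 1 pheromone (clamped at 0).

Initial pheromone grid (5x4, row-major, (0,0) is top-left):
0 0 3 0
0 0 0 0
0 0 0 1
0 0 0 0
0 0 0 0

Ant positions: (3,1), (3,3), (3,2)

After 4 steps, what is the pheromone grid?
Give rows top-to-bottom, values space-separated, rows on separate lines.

After step 1: ants at (2,1),(2,3),(2,2)
  0 0 2 0
  0 0 0 0
  0 1 1 2
  0 0 0 0
  0 0 0 0
After step 2: ants at (2,2),(2,2),(2,3)
  0 0 1 0
  0 0 0 0
  0 0 4 3
  0 0 0 0
  0 0 0 0
After step 3: ants at (2,3),(2,3),(2,2)
  0 0 0 0
  0 0 0 0
  0 0 5 6
  0 0 0 0
  0 0 0 0
After step 4: ants at (2,2),(2,2),(2,3)
  0 0 0 0
  0 0 0 0
  0 0 8 7
  0 0 0 0
  0 0 0 0

0 0 0 0
0 0 0 0
0 0 8 7
0 0 0 0
0 0 0 0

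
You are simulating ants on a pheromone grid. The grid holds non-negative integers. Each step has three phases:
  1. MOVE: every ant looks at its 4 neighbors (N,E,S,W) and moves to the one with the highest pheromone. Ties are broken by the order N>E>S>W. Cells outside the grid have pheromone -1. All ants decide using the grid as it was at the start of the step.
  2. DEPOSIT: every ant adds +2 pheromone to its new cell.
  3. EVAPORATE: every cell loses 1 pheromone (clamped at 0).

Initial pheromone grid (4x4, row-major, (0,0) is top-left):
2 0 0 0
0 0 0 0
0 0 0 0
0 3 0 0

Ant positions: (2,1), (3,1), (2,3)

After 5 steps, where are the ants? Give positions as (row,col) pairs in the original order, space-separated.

Step 1: ant0:(2,1)->S->(3,1) | ant1:(3,1)->N->(2,1) | ant2:(2,3)->N->(1,3)
  grid max=4 at (3,1)
Step 2: ant0:(3,1)->N->(2,1) | ant1:(2,1)->S->(3,1) | ant2:(1,3)->N->(0,3)
  grid max=5 at (3,1)
Step 3: ant0:(2,1)->S->(3,1) | ant1:(3,1)->N->(2,1) | ant2:(0,3)->S->(1,3)
  grid max=6 at (3,1)
Step 4: ant0:(3,1)->N->(2,1) | ant1:(2,1)->S->(3,1) | ant2:(1,3)->N->(0,3)
  grid max=7 at (3,1)
Step 5: ant0:(2,1)->S->(3,1) | ant1:(3,1)->N->(2,1) | ant2:(0,3)->S->(1,3)
  grid max=8 at (3,1)

(3,1) (2,1) (1,3)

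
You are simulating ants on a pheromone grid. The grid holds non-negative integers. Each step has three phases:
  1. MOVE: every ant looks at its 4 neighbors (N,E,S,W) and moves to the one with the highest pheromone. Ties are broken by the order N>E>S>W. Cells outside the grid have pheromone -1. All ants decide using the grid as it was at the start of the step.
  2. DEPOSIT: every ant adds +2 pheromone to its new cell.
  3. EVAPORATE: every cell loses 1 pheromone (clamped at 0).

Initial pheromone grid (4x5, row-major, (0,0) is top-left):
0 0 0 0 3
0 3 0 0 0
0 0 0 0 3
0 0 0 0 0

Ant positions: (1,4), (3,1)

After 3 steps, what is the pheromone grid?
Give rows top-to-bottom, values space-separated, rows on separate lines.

After step 1: ants at (0,4),(2,1)
  0 0 0 0 4
  0 2 0 0 0
  0 1 0 0 2
  0 0 0 0 0
After step 2: ants at (1,4),(1,1)
  0 0 0 0 3
  0 3 0 0 1
  0 0 0 0 1
  0 0 0 0 0
After step 3: ants at (0,4),(0,1)
  0 1 0 0 4
  0 2 0 0 0
  0 0 0 0 0
  0 0 0 0 0

0 1 0 0 4
0 2 0 0 0
0 0 0 0 0
0 0 0 0 0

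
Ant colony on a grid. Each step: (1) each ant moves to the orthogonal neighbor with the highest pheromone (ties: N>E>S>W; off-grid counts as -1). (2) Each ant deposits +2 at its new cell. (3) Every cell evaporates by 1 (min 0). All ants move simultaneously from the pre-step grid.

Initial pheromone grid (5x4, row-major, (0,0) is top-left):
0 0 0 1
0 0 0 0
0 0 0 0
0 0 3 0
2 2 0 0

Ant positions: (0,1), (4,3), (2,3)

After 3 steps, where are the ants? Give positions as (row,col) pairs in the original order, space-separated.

Step 1: ant0:(0,1)->E->(0,2) | ant1:(4,3)->N->(3,3) | ant2:(2,3)->N->(1,3)
  grid max=2 at (3,2)
Step 2: ant0:(0,2)->E->(0,3) | ant1:(3,3)->W->(3,2) | ant2:(1,3)->N->(0,3)
  grid max=3 at (0,3)
Step 3: ant0:(0,3)->S->(1,3) | ant1:(3,2)->N->(2,2) | ant2:(0,3)->S->(1,3)
  grid max=3 at (1,3)

(1,3) (2,2) (1,3)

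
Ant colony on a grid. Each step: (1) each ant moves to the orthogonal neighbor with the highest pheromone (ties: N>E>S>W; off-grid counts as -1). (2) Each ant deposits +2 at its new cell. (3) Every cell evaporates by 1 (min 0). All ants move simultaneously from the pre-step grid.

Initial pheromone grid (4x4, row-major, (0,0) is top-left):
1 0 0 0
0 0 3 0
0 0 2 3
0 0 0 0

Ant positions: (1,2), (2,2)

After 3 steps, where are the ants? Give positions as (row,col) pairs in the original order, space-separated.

Step 1: ant0:(1,2)->S->(2,2) | ant1:(2,2)->N->(1,2)
  grid max=4 at (1,2)
Step 2: ant0:(2,2)->N->(1,2) | ant1:(1,2)->S->(2,2)
  grid max=5 at (1,2)
Step 3: ant0:(1,2)->S->(2,2) | ant1:(2,2)->N->(1,2)
  grid max=6 at (1,2)

(2,2) (1,2)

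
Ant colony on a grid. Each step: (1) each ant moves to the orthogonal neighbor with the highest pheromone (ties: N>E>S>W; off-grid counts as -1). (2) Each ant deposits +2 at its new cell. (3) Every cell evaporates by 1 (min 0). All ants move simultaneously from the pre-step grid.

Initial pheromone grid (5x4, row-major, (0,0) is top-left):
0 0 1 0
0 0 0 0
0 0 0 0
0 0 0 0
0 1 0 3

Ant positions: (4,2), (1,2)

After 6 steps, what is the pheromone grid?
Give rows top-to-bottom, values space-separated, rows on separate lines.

After step 1: ants at (4,3),(0,2)
  0 0 2 0
  0 0 0 0
  0 0 0 0
  0 0 0 0
  0 0 0 4
After step 2: ants at (3,3),(0,3)
  0 0 1 1
  0 0 0 0
  0 0 0 0
  0 0 0 1
  0 0 0 3
After step 3: ants at (4,3),(0,2)
  0 0 2 0
  0 0 0 0
  0 0 0 0
  0 0 0 0
  0 0 0 4
After step 4: ants at (3,3),(0,3)
  0 0 1 1
  0 0 0 0
  0 0 0 0
  0 0 0 1
  0 0 0 3
After step 5: ants at (4,3),(0,2)
  0 0 2 0
  0 0 0 0
  0 0 0 0
  0 0 0 0
  0 0 0 4
After step 6: ants at (3,3),(0,3)
  0 0 1 1
  0 0 0 0
  0 0 0 0
  0 0 0 1
  0 0 0 3

0 0 1 1
0 0 0 0
0 0 0 0
0 0 0 1
0 0 0 3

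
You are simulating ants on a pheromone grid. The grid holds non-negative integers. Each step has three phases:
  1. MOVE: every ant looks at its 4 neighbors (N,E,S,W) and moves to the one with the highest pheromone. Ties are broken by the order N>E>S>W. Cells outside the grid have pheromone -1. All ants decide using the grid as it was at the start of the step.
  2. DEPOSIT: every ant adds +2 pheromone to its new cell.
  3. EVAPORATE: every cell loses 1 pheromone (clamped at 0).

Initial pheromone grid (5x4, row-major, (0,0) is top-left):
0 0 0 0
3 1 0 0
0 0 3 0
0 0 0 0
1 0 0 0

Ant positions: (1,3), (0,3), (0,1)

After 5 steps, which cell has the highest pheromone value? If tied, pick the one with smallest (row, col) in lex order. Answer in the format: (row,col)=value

Step 1: ant0:(1,3)->N->(0,3) | ant1:(0,3)->S->(1,3) | ant2:(0,1)->S->(1,1)
  grid max=2 at (1,0)
Step 2: ant0:(0,3)->S->(1,3) | ant1:(1,3)->N->(0,3) | ant2:(1,1)->W->(1,0)
  grid max=3 at (1,0)
Step 3: ant0:(1,3)->N->(0,3) | ant1:(0,3)->S->(1,3) | ant2:(1,0)->E->(1,1)
  grid max=3 at (0,3)
Step 4: ant0:(0,3)->S->(1,3) | ant1:(1,3)->N->(0,3) | ant2:(1,1)->W->(1,0)
  grid max=4 at (0,3)
Step 5: ant0:(1,3)->N->(0,3) | ant1:(0,3)->S->(1,3) | ant2:(1,0)->E->(1,1)
  grid max=5 at (0,3)
Final grid:
  0 0 0 5
  2 2 0 5
  0 0 0 0
  0 0 0 0
  0 0 0 0
Max pheromone 5 at (0,3)

Answer: (0,3)=5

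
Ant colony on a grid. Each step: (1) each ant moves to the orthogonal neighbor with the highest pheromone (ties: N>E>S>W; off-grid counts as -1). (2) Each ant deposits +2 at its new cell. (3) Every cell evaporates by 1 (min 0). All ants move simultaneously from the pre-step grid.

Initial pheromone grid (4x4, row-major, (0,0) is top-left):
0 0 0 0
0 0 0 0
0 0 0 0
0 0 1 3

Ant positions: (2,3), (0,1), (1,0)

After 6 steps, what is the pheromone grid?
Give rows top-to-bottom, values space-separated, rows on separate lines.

After step 1: ants at (3,3),(0,2),(0,0)
  1 0 1 0
  0 0 0 0
  0 0 0 0
  0 0 0 4
After step 2: ants at (2,3),(0,3),(0,1)
  0 1 0 1
  0 0 0 0
  0 0 0 1
  0 0 0 3
After step 3: ants at (3,3),(1,3),(0,2)
  0 0 1 0
  0 0 0 1
  0 0 0 0
  0 0 0 4
After step 4: ants at (2,3),(0,3),(0,3)
  0 0 0 3
  0 0 0 0
  0 0 0 1
  0 0 0 3
After step 5: ants at (3,3),(1,3),(1,3)
  0 0 0 2
  0 0 0 3
  0 0 0 0
  0 0 0 4
After step 6: ants at (2,3),(0,3),(0,3)
  0 0 0 5
  0 0 0 2
  0 0 0 1
  0 0 0 3

0 0 0 5
0 0 0 2
0 0 0 1
0 0 0 3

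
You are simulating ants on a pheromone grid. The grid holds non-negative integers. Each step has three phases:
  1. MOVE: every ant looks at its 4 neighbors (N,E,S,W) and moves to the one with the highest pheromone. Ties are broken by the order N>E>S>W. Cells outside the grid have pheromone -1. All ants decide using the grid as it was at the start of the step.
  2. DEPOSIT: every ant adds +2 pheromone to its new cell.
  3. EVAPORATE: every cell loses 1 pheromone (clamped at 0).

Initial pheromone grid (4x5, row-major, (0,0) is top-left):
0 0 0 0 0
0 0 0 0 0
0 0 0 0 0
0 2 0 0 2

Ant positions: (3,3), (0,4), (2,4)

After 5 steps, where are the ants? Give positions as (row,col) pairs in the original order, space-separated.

Step 1: ant0:(3,3)->E->(3,4) | ant1:(0,4)->S->(1,4) | ant2:(2,4)->S->(3,4)
  grid max=5 at (3,4)
Step 2: ant0:(3,4)->N->(2,4) | ant1:(1,4)->N->(0,4) | ant2:(3,4)->N->(2,4)
  grid max=4 at (3,4)
Step 3: ant0:(2,4)->S->(3,4) | ant1:(0,4)->S->(1,4) | ant2:(2,4)->S->(3,4)
  grid max=7 at (3,4)
Step 4: ant0:(3,4)->N->(2,4) | ant1:(1,4)->S->(2,4) | ant2:(3,4)->N->(2,4)
  grid max=7 at (2,4)
Step 5: ant0:(2,4)->S->(3,4) | ant1:(2,4)->S->(3,4) | ant2:(2,4)->S->(3,4)
  grid max=11 at (3,4)

(3,4) (3,4) (3,4)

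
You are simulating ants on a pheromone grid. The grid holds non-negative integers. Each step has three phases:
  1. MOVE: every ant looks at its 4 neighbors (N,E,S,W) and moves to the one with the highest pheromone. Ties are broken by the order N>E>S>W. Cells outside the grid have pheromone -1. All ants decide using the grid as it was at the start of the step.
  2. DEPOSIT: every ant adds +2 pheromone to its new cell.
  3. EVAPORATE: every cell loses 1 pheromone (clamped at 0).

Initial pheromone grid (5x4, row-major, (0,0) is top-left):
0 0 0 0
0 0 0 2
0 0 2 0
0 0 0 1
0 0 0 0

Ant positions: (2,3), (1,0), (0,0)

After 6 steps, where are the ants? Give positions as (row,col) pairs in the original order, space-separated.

Step 1: ant0:(2,3)->N->(1,3) | ant1:(1,0)->N->(0,0) | ant2:(0,0)->E->(0,1)
  grid max=3 at (1,3)
Step 2: ant0:(1,3)->N->(0,3) | ant1:(0,0)->E->(0,1) | ant2:(0,1)->W->(0,0)
  grid max=2 at (0,0)
Step 3: ant0:(0,3)->S->(1,3) | ant1:(0,1)->W->(0,0) | ant2:(0,0)->E->(0,1)
  grid max=3 at (0,0)
Step 4: ant0:(1,3)->N->(0,3) | ant1:(0,0)->E->(0,1) | ant2:(0,1)->W->(0,0)
  grid max=4 at (0,0)
Step 5: ant0:(0,3)->S->(1,3) | ant1:(0,1)->W->(0,0) | ant2:(0,0)->E->(0,1)
  grid max=5 at (0,0)
Step 6: ant0:(1,3)->N->(0,3) | ant1:(0,0)->E->(0,1) | ant2:(0,1)->W->(0,0)
  grid max=6 at (0,0)

(0,3) (0,1) (0,0)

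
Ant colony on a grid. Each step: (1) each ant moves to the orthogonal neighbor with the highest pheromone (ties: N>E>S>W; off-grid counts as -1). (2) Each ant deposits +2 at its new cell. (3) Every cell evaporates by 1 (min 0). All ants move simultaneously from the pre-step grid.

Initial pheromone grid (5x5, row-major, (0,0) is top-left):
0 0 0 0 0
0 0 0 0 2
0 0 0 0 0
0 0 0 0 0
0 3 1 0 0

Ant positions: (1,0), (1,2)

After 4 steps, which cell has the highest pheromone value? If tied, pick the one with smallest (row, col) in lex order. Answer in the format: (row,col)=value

Answer: (0,3)=1

Derivation:
Step 1: ant0:(1,0)->N->(0,0) | ant1:(1,2)->N->(0,2)
  grid max=2 at (4,1)
Step 2: ant0:(0,0)->E->(0,1) | ant1:(0,2)->E->(0,3)
  grid max=1 at (0,1)
Step 3: ant0:(0,1)->E->(0,2) | ant1:(0,3)->E->(0,4)
  grid max=1 at (0,2)
Step 4: ant0:(0,2)->E->(0,3) | ant1:(0,4)->S->(1,4)
  grid max=1 at (0,3)
Final grid:
  0 0 0 1 0
  0 0 0 0 1
  0 0 0 0 0
  0 0 0 0 0
  0 0 0 0 0
Max pheromone 1 at (0,3)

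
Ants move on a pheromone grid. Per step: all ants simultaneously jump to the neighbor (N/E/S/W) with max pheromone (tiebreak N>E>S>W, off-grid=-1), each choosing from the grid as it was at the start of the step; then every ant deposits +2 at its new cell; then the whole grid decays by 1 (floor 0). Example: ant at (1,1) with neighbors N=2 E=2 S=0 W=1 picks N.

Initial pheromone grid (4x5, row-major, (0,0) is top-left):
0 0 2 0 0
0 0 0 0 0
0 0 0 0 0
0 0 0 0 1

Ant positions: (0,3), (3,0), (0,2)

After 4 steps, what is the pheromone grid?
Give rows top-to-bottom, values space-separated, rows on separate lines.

After step 1: ants at (0,2),(2,0),(0,3)
  0 0 3 1 0
  0 0 0 0 0
  1 0 0 0 0
  0 0 0 0 0
After step 2: ants at (0,3),(1,0),(0,2)
  0 0 4 2 0
  1 0 0 0 0
  0 0 0 0 0
  0 0 0 0 0
After step 3: ants at (0,2),(0,0),(0,3)
  1 0 5 3 0
  0 0 0 0 0
  0 0 0 0 0
  0 0 0 0 0
After step 4: ants at (0,3),(0,1),(0,2)
  0 1 6 4 0
  0 0 0 0 0
  0 0 0 0 0
  0 0 0 0 0

0 1 6 4 0
0 0 0 0 0
0 0 0 0 0
0 0 0 0 0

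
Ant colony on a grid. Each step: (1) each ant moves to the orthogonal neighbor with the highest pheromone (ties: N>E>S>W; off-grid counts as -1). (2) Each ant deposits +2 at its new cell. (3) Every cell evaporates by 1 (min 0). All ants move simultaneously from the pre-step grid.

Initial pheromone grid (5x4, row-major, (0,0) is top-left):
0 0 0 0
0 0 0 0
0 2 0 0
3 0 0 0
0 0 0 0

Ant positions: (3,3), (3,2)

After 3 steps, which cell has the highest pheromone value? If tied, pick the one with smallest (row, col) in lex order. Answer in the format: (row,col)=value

Step 1: ant0:(3,3)->N->(2,3) | ant1:(3,2)->N->(2,2)
  grid max=2 at (3,0)
Step 2: ant0:(2,3)->W->(2,2) | ant1:(2,2)->E->(2,3)
  grid max=2 at (2,2)
Step 3: ant0:(2,2)->E->(2,3) | ant1:(2,3)->W->(2,2)
  grid max=3 at (2,2)
Final grid:
  0 0 0 0
  0 0 0 0
  0 0 3 3
  0 0 0 0
  0 0 0 0
Max pheromone 3 at (2,2)

Answer: (2,2)=3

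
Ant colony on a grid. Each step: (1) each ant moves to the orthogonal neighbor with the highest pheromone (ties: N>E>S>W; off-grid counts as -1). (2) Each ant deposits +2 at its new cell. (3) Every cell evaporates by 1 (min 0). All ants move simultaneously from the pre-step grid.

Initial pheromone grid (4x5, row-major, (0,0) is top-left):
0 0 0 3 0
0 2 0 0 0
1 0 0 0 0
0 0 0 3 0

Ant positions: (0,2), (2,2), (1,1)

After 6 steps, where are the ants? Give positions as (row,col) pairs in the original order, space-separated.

Step 1: ant0:(0,2)->E->(0,3) | ant1:(2,2)->N->(1,2) | ant2:(1,1)->N->(0,1)
  grid max=4 at (0,3)
Step 2: ant0:(0,3)->E->(0,4) | ant1:(1,2)->W->(1,1) | ant2:(0,1)->S->(1,1)
  grid max=4 at (1,1)
Step 3: ant0:(0,4)->W->(0,3) | ant1:(1,1)->N->(0,1) | ant2:(1,1)->N->(0,1)
  grid max=4 at (0,3)
Step 4: ant0:(0,3)->E->(0,4) | ant1:(0,1)->S->(1,1) | ant2:(0,1)->S->(1,1)
  grid max=6 at (1,1)
Step 5: ant0:(0,4)->W->(0,3) | ant1:(1,1)->N->(0,1) | ant2:(1,1)->N->(0,1)
  grid max=5 at (0,1)
Step 6: ant0:(0,3)->E->(0,4) | ant1:(0,1)->S->(1,1) | ant2:(0,1)->S->(1,1)
  grid max=8 at (1,1)

(0,4) (1,1) (1,1)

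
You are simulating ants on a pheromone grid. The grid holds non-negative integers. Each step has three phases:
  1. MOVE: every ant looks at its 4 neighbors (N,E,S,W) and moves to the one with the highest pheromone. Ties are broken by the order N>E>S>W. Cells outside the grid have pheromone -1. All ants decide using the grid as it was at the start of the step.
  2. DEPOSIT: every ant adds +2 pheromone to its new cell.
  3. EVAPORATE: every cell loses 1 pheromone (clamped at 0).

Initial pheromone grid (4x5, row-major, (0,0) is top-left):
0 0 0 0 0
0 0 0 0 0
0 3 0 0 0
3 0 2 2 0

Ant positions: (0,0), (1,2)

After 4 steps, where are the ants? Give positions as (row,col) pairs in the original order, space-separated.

Step 1: ant0:(0,0)->E->(0,1) | ant1:(1,2)->N->(0,2)
  grid max=2 at (2,1)
Step 2: ant0:(0,1)->E->(0,2) | ant1:(0,2)->W->(0,1)
  grid max=2 at (0,1)
Step 3: ant0:(0,2)->W->(0,1) | ant1:(0,1)->E->(0,2)
  grid max=3 at (0,1)
Step 4: ant0:(0,1)->E->(0,2) | ant1:(0,2)->W->(0,1)
  grid max=4 at (0,1)

(0,2) (0,1)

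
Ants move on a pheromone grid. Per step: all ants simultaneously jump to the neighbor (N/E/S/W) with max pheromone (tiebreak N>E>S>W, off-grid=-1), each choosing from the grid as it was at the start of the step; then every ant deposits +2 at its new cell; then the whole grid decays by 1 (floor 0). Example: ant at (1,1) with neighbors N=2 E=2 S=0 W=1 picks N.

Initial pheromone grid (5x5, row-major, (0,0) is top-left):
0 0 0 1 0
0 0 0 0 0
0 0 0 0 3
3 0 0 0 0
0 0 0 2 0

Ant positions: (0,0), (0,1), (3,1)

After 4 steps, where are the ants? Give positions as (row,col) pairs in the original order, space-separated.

Step 1: ant0:(0,0)->E->(0,1) | ant1:(0,1)->E->(0,2) | ant2:(3,1)->W->(3,0)
  grid max=4 at (3,0)
Step 2: ant0:(0,1)->E->(0,2) | ant1:(0,2)->W->(0,1) | ant2:(3,0)->N->(2,0)
  grid max=3 at (3,0)
Step 3: ant0:(0,2)->W->(0,1) | ant1:(0,1)->E->(0,2) | ant2:(2,0)->S->(3,0)
  grid max=4 at (3,0)
Step 4: ant0:(0,1)->E->(0,2) | ant1:(0,2)->W->(0,1) | ant2:(3,0)->N->(2,0)
  grid max=4 at (0,1)

(0,2) (0,1) (2,0)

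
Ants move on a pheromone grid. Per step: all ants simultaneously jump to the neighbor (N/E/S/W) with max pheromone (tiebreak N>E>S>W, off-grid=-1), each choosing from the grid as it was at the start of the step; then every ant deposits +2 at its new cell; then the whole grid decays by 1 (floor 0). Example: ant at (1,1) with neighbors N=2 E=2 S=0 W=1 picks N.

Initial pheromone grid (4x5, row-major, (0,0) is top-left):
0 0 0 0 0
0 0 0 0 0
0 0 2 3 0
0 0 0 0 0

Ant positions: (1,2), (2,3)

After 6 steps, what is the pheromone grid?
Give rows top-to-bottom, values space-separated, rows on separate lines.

After step 1: ants at (2,2),(2,2)
  0 0 0 0 0
  0 0 0 0 0
  0 0 5 2 0
  0 0 0 0 0
After step 2: ants at (2,3),(2,3)
  0 0 0 0 0
  0 0 0 0 0
  0 0 4 5 0
  0 0 0 0 0
After step 3: ants at (2,2),(2,2)
  0 0 0 0 0
  0 0 0 0 0
  0 0 7 4 0
  0 0 0 0 0
After step 4: ants at (2,3),(2,3)
  0 0 0 0 0
  0 0 0 0 0
  0 0 6 7 0
  0 0 0 0 0
After step 5: ants at (2,2),(2,2)
  0 0 0 0 0
  0 0 0 0 0
  0 0 9 6 0
  0 0 0 0 0
After step 6: ants at (2,3),(2,3)
  0 0 0 0 0
  0 0 0 0 0
  0 0 8 9 0
  0 0 0 0 0

0 0 0 0 0
0 0 0 0 0
0 0 8 9 0
0 0 0 0 0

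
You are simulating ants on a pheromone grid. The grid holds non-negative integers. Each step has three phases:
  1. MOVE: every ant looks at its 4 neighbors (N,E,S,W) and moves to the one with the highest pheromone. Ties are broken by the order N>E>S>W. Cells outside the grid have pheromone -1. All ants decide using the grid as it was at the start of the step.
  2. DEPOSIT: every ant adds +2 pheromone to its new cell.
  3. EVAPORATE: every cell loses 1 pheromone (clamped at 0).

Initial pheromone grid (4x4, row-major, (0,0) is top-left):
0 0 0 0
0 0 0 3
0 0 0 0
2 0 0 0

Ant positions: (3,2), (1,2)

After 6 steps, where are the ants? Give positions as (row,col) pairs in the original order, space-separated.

Step 1: ant0:(3,2)->N->(2,2) | ant1:(1,2)->E->(1,3)
  grid max=4 at (1,3)
Step 2: ant0:(2,2)->N->(1,2) | ant1:(1,3)->N->(0,3)
  grid max=3 at (1,3)
Step 3: ant0:(1,2)->E->(1,3) | ant1:(0,3)->S->(1,3)
  grid max=6 at (1,3)
Step 4: ant0:(1,3)->N->(0,3) | ant1:(1,3)->N->(0,3)
  grid max=5 at (1,3)
Step 5: ant0:(0,3)->S->(1,3) | ant1:(0,3)->S->(1,3)
  grid max=8 at (1,3)
Step 6: ant0:(1,3)->N->(0,3) | ant1:(1,3)->N->(0,3)
  grid max=7 at (1,3)

(0,3) (0,3)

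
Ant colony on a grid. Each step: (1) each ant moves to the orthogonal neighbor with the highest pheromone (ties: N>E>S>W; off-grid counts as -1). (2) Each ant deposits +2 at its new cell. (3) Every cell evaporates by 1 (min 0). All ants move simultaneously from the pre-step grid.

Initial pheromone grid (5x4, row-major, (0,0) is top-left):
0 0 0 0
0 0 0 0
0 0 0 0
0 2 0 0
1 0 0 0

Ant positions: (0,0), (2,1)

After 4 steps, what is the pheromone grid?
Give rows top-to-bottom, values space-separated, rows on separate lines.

After step 1: ants at (0,1),(3,1)
  0 1 0 0
  0 0 0 0
  0 0 0 0
  0 3 0 0
  0 0 0 0
After step 2: ants at (0,2),(2,1)
  0 0 1 0
  0 0 0 0
  0 1 0 0
  0 2 0 0
  0 0 0 0
After step 3: ants at (0,3),(3,1)
  0 0 0 1
  0 0 0 0
  0 0 0 0
  0 3 0 0
  0 0 0 0
After step 4: ants at (1,3),(2,1)
  0 0 0 0
  0 0 0 1
  0 1 0 0
  0 2 0 0
  0 0 0 0

0 0 0 0
0 0 0 1
0 1 0 0
0 2 0 0
0 0 0 0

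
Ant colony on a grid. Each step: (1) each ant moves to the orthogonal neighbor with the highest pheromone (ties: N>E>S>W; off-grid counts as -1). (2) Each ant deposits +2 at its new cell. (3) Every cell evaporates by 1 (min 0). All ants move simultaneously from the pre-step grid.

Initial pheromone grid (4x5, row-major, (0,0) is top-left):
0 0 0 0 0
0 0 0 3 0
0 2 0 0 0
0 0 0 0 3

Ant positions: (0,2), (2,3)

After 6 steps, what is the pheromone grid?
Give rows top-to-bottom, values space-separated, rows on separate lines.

After step 1: ants at (0,3),(1,3)
  0 0 0 1 0
  0 0 0 4 0
  0 1 0 0 0
  0 0 0 0 2
After step 2: ants at (1,3),(0,3)
  0 0 0 2 0
  0 0 0 5 0
  0 0 0 0 0
  0 0 0 0 1
After step 3: ants at (0,3),(1,3)
  0 0 0 3 0
  0 0 0 6 0
  0 0 0 0 0
  0 0 0 0 0
After step 4: ants at (1,3),(0,3)
  0 0 0 4 0
  0 0 0 7 0
  0 0 0 0 0
  0 0 0 0 0
After step 5: ants at (0,3),(1,3)
  0 0 0 5 0
  0 0 0 8 0
  0 0 0 0 0
  0 0 0 0 0
After step 6: ants at (1,3),(0,3)
  0 0 0 6 0
  0 0 0 9 0
  0 0 0 0 0
  0 0 0 0 0

0 0 0 6 0
0 0 0 9 0
0 0 0 0 0
0 0 0 0 0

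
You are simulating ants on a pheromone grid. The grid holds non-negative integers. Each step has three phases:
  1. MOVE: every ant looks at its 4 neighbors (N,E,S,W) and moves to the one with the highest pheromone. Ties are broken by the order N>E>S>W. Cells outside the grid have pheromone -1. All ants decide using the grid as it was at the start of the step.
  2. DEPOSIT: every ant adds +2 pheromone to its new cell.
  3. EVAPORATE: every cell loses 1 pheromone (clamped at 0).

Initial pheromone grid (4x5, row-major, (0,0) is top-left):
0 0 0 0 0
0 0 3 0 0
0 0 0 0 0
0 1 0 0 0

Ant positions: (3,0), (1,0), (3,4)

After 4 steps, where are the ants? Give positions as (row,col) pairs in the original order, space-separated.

Step 1: ant0:(3,0)->E->(3,1) | ant1:(1,0)->N->(0,0) | ant2:(3,4)->N->(2,4)
  grid max=2 at (1,2)
Step 2: ant0:(3,1)->N->(2,1) | ant1:(0,0)->E->(0,1) | ant2:(2,4)->N->(1,4)
  grid max=1 at (0,1)
Step 3: ant0:(2,1)->S->(3,1) | ant1:(0,1)->E->(0,2) | ant2:(1,4)->N->(0,4)
  grid max=2 at (3,1)
Step 4: ant0:(3,1)->N->(2,1) | ant1:(0,2)->E->(0,3) | ant2:(0,4)->S->(1,4)
  grid max=1 at (0,3)

(2,1) (0,3) (1,4)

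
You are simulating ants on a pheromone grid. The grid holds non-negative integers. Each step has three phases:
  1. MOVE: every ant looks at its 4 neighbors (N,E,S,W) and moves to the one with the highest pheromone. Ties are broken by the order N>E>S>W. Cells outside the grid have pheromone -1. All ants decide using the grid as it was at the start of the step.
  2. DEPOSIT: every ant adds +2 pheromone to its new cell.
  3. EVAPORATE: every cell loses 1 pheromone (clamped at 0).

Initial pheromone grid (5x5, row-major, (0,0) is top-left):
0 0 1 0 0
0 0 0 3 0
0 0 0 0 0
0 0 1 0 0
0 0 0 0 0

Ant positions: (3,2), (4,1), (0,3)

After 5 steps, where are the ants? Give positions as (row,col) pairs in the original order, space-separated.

Step 1: ant0:(3,2)->N->(2,2) | ant1:(4,1)->N->(3,1) | ant2:(0,3)->S->(1,3)
  grid max=4 at (1,3)
Step 2: ant0:(2,2)->N->(1,2) | ant1:(3,1)->N->(2,1) | ant2:(1,3)->N->(0,3)
  grid max=3 at (1,3)
Step 3: ant0:(1,2)->E->(1,3) | ant1:(2,1)->N->(1,1) | ant2:(0,3)->S->(1,3)
  grid max=6 at (1,3)
Step 4: ant0:(1,3)->N->(0,3) | ant1:(1,1)->N->(0,1) | ant2:(1,3)->N->(0,3)
  grid max=5 at (1,3)
Step 5: ant0:(0,3)->S->(1,3) | ant1:(0,1)->E->(0,2) | ant2:(0,3)->S->(1,3)
  grid max=8 at (1,3)

(1,3) (0,2) (1,3)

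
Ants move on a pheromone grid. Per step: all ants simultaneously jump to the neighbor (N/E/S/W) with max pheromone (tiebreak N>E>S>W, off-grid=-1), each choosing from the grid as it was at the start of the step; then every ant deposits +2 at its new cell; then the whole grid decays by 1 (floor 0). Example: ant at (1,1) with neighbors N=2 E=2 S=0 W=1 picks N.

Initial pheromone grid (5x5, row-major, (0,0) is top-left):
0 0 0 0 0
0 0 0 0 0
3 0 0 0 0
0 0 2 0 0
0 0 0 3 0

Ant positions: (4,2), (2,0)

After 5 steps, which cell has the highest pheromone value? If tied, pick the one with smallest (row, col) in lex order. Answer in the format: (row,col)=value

Answer: (4,3)=4

Derivation:
Step 1: ant0:(4,2)->E->(4,3) | ant1:(2,0)->N->(1,0)
  grid max=4 at (4,3)
Step 2: ant0:(4,3)->N->(3,3) | ant1:(1,0)->S->(2,0)
  grid max=3 at (2,0)
Step 3: ant0:(3,3)->S->(4,3) | ant1:(2,0)->N->(1,0)
  grid max=4 at (4,3)
Step 4: ant0:(4,3)->N->(3,3) | ant1:(1,0)->S->(2,0)
  grid max=3 at (2,0)
Step 5: ant0:(3,3)->S->(4,3) | ant1:(2,0)->N->(1,0)
  grid max=4 at (4,3)
Final grid:
  0 0 0 0 0
  1 0 0 0 0
  2 0 0 0 0
  0 0 0 0 0
  0 0 0 4 0
Max pheromone 4 at (4,3)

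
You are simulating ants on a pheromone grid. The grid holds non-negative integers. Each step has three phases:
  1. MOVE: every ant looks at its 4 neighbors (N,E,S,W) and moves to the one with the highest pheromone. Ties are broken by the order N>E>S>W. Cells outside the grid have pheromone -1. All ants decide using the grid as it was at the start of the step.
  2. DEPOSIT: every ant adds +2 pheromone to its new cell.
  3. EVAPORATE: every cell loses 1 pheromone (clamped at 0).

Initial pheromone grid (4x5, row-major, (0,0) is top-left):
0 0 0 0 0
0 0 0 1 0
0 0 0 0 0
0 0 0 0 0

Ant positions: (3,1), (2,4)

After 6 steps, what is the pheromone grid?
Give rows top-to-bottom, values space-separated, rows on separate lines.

After step 1: ants at (2,1),(1,4)
  0 0 0 0 0
  0 0 0 0 1
  0 1 0 0 0
  0 0 0 0 0
After step 2: ants at (1,1),(0,4)
  0 0 0 0 1
  0 1 0 0 0
  0 0 0 0 0
  0 0 0 0 0
After step 3: ants at (0,1),(1,4)
  0 1 0 0 0
  0 0 0 0 1
  0 0 0 0 0
  0 0 0 0 0
After step 4: ants at (0,2),(0,4)
  0 0 1 0 1
  0 0 0 0 0
  0 0 0 0 0
  0 0 0 0 0
After step 5: ants at (0,3),(1,4)
  0 0 0 1 0
  0 0 0 0 1
  0 0 0 0 0
  0 0 0 0 0
After step 6: ants at (0,4),(0,4)
  0 0 0 0 3
  0 0 0 0 0
  0 0 0 0 0
  0 0 0 0 0

0 0 0 0 3
0 0 0 0 0
0 0 0 0 0
0 0 0 0 0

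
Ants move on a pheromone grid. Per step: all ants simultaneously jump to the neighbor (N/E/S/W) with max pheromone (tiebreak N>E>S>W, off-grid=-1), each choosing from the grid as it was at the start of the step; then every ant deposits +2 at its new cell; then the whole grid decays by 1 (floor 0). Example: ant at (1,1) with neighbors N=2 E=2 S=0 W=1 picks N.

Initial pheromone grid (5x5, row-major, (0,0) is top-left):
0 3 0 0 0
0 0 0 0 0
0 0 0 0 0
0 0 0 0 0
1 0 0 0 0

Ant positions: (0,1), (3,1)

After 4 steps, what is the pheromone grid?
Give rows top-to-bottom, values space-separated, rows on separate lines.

After step 1: ants at (0,2),(2,1)
  0 2 1 0 0
  0 0 0 0 0
  0 1 0 0 0
  0 0 0 0 0
  0 0 0 0 0
After step 2: ants at (0,1),(1,1)
  0 3 0 0 0
  0 1 0 0 0
  0 0 0 0 0
  0 0 0 0 0
  0 0 0 0 0
After step 3: ants at (1,1),(0,1)
  0 4 0 0 0
  0 2 0 0 0
  0 0 0 0 0
  0 0 0 0 0
  0 0 0 0 0
After step 4: ants at (0,1),(1,1)
  0 5 0 0 0
  0 3 0 0 0
  0 0 0 0 0
  0 0 0 0 0
  0 0 0 0 0

0 5 0 0 0
0 3 0 0 0
0 0 0 0 0
0 0 0 0 0
0 0 0 0 0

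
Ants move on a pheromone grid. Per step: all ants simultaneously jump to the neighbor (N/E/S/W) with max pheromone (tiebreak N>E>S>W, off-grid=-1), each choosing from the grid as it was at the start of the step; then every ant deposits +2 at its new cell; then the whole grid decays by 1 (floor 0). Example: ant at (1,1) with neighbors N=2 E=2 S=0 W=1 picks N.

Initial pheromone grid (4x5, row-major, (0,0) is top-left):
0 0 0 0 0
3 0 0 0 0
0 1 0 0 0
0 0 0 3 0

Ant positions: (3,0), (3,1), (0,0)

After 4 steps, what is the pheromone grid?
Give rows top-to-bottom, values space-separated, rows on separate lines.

After step 1: ants at (2,0),(2,1),(1,0)
  0 0 0 0 0
  4 0 0 0 0
  1 2 0 0 0
  0 0 0 2 0
After step 2: ants at (1,0),(2,0),(2,0)
  0 0 0 0 0
  5 0 0 0 0
  4 1 0 0 0
  0 0 0 1 0
After step 3: ants at (2,0),(1,0),(1,0)
  0 0 0 0 0
  8 0 0 0 0
  5 0 0 0 0
  0 0 0 0 0
After step 4: ants at (1,0),(2,0),(2,0)
  0 0 0 0 0
  9 0 0 0 0
  8 0 0 0 0
  0 0 0 0 0

0 0 0 0 0
9 0 0 0 0
8 0 0 0 0
0 0 0 0 0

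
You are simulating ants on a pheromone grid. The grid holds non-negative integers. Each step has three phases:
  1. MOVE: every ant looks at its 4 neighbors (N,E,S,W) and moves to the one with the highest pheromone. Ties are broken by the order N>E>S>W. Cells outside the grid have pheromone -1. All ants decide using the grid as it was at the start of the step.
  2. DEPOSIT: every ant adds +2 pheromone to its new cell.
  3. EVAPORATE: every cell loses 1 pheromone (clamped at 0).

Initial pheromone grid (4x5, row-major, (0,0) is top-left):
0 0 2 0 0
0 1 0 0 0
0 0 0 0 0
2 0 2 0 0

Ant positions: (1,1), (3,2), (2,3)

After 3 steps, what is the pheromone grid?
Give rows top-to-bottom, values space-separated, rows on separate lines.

After step 1: ants at (0,1),(2,2),(1,3)
  0 1 1 0 0
  0 0 0 1 0
  0 0 1 0 0
  1 0 1 0 0
After step 2: ants at (0,2),(3,2),(0,3)
  0 0 2 1 0
  0 0 0 0 0
  0 0 0 0 0
  0 0 2 0 0
After step 3: ants at (0,3),(2,2),(0,2)
  0 0 3 2 0
  0 0 0 0 0
  0 0 1 0 0
  0 0 1 0 0

0 0 3 2 0
0 0 0 0 0
0 0 1 0 0
0 0 1 0 0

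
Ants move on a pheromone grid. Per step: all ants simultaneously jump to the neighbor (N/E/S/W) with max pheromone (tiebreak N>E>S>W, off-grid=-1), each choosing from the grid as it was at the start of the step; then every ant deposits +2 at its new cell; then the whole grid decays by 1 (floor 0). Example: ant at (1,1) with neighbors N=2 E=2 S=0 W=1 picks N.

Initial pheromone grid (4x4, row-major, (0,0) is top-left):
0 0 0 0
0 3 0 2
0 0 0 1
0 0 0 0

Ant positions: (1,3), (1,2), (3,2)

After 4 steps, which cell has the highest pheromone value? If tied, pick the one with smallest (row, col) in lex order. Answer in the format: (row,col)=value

Step 1: ant0:(1,3)->S->(2,3) | ant1:(1,2)->W->(1,1) | ant2:(3,2)->N->(2,2)
  grid max=4 at (1,1)
Step 2: ant0:(2,3)->N->(1,3) | ant1:(1,1)->N->(0,1) | ant2:(2,2)->E->(2,3)
  grid max=3 at (1,1)
Step 3: ant0:(1,3)->S->(2,3) | ant1:(0,1)->S->(1,1) | ant2:(2,3)->N->(1,3)
  grid max=4 at (1,1)
Step 4: ant0:(2,3)->N->(1,3) | ant1:(1,1)->N->(0,1) | ant2:(1,3)->S->(2,3)
  grid max=5 at (2,3)
Final grid:
  0 1 0 0
  0 3 0 4
  0 0 0 5
  0 0 0 0
Max pheromone 5 at (2,3)

Answer: (2,3)=5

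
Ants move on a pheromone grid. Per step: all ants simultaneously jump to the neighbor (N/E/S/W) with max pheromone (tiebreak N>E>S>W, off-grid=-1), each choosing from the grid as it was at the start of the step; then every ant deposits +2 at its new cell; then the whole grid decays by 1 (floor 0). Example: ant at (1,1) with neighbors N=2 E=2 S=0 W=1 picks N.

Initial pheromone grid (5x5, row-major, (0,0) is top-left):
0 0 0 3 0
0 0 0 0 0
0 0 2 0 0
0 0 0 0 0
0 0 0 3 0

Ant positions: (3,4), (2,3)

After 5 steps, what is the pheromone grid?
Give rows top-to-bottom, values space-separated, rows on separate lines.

After step 1: ants at (2,4),(2,2)
  0 0 0 2 0
  0 0 0 0 0
  0 0 3 0 1
  0 0 0 0 0
  0 0 0 2 0
After step 2: ants at (1,4),(1,2)
  0 0 0 1 0
  0 0 1 0 1
  0 0 2 0 0
  0 0 0 0 0
  0 0 0 1 0
After step 3: ants at (0,4),(2,2)
  0 0 0 0 1
  0 0 0 0 0
  0 0 3 0 0
  0 0 0 0 0
  0 0 0 0 0
After step 4: ants at (1,4),(1,2)
  0 0 0 0 0
  0 0 1 0 1
  0 0 2 0 0
  0 0 0 0 0
  0 0 0 0 0
After step 5: ants at (0,4),(2,2)
  0 0 0 0 1
  0 0 0 0 0
  0 0 3 0 0
  0 0 0 0 0
  0 0 0 0 0

0 0 0 0 1
0 0 0 0 0
0 0 3 0 0
0 0 0 0 0
0 0 0 0 0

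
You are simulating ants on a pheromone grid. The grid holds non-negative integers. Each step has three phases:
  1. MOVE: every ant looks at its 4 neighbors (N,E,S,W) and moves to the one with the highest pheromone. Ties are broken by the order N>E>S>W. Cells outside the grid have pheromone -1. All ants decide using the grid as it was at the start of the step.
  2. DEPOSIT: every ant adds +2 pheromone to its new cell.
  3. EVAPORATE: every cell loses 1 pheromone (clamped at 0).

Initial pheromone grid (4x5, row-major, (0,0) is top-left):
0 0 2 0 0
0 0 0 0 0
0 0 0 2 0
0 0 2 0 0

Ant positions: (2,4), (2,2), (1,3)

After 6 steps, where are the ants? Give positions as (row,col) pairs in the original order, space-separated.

Step 1: ant0:(2,4)->W->(2,3) | ant1:(2,2)->E->(2,3) | ant2:(1,3)->S->(2,3)
  grid max=7 at (2,3)
Step 2: ant0:(2,3)->N->(1,3) | ant1:(2,3)->N->(1,3) | ant2:(2,3)->N->(1,3)
  grid max=6 at (2,3)
Step 3: ant0:(1,3)->S->(2,3) | ant1:(1,3)->S->(2,3) | ant2:(1,3)->S->(2,3)
  grid max=11 at (2,3)
Step 4: ant0:(2,3)->N->(1,3) | ant1:(2,3)->N->(1,3) | ant2:(2,3)->N->(1,3)
  grid max=10 at (2,3)
Step 5: ant0:(1,3)->S->(2,3) | ant1:(1,3)->S->(2,3) | ant2:(1,3)->S->(2,3)
  grid max=15 at (2,3)
Step 6: ant0:(2,3)->N->(1,3) | ant1:(2,3)->N->(1,3) | ant2:(2,3)->N->(1,3)
  grid max=14 at (2,3)

(1,3) (1,3) (1,3)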